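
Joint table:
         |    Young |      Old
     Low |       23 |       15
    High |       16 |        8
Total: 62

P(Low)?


P(Low) = (23+15)/62 = 38/62 = 19/31

P(Low) = 19/31 ≈ 61.29%


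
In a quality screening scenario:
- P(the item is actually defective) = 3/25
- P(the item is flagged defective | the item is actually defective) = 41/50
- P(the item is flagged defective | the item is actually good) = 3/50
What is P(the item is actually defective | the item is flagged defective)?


Using Bayes' theorem:
P(A|B) = P(B|A)·P(A) / P(B)

P(the item is flagged defective) = 41/50 × 3/25 + 3/50 × 22/25
= 123/1250 + 33/625 = 189/1250

P(the item is actually defective|the item is flagged defective) = (123/1250) / (189/1250) = 41/63

P(the item is actually defective|the item is flagged defective) = 41/63 ≈ 65.08%


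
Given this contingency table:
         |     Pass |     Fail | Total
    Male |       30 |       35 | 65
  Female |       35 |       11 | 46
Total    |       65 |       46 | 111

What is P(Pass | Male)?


P(Pass | Male) = 30/(30+35) = 30/65 = 6/13

P(Pass|Male) = 6/13 ≈ 46.15%


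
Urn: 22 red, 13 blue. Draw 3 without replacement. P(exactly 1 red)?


Hypergeometric: C(22,1)×C(13,2)/C(35,3)
= 22×78/6545 = 156/595

P(X=1) = 156/595 ≈ 26.22%


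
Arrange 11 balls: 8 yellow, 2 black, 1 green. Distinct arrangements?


11!/(8!×2!×1!) = 495

495


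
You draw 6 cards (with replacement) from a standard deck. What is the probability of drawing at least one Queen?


P(not a Queen) = 48/52 = 12/13
P(none in 6 draws) = (12/13)^6 = 2985984/4826809
P(≥1 Queen) = 1 - 2985984/4826809 = 1840825/4826809

P = 1840825/4826809 ≈ 38.14%


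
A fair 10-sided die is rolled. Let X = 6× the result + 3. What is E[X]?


E[die] = (1+10)/2 = 11/2
E[X] = 6×11/2 + 3 = 36

E[X] = 36


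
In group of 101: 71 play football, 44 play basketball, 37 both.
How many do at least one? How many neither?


|A∪B| = 71+44-37 = 78
Neither = 101-78 = 23

At least one: 78; Neither: 23


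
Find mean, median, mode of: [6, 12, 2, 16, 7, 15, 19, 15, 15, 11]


Sorted: [2, 6, 7, 11, 12, 15, 15, 15, 16, 19]
Mean = 118/10 = 59/5
Median = 27/2
Freq: {6: 1, 12: 1, 2: 1, 16: 1, 7: 1, 15: 3, 19: 1, 11: 1}
Mode: [15]

Mean=59/5, Median=27/2, Mode=15


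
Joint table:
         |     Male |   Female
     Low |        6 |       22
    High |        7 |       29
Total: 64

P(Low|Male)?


P(Low|Male) = 6/(6+7) = 6/13

P = 6/13 ≈ 46.15%


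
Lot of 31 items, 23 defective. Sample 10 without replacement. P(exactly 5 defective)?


Hypergeometric: C(23,5)×C(8,5)/C(31,10)
= 33649×56/44352165 = 7448/175305

P(X=5) = 7448/175305 ≈ 4.25%


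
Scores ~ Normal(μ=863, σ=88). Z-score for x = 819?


z = (x - μ)/σ = (819 - 863)/88 = -0.5

z = -0.5


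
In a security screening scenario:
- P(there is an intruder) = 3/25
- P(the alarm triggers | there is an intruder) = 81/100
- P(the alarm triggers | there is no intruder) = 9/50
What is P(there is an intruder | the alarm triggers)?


Using Bayes' theorem:
P(A|B) = P(B|A)·P(A) / P(B)

P(the alarm triggers) = 81/100 × 3/25 + 9/50 × 22/25
= 243/2500 + 99/625 = 639/2500

P(there is an intruder|the alarm triggers) = (243/2500) / (639/2500) = 27/71

P(there is an intruder|the alarm triggers) = 27/71 ≈ 38.03%


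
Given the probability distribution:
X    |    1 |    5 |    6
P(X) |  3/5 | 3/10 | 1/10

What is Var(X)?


E[X] = 27/10
E[X²] = 117/10
Var(X) = E[X²] - (E[X])² = 117/10 - 729/100 = 441/100

Var(X) = 441/100 ≈ 4.4100


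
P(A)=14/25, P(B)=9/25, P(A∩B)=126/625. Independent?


P(A)×P(B) = 126/625
P(A∩B) = 126/625
Equal ✓ → Independent

Yes, independent


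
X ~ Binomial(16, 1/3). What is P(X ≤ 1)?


P(X ≤ 1) = Σ P(X=i) for i=0..1
P(X=0) = 65536/43046721
P(X=1) = 524288/43046721
Sum = 65536/4782969

P(X ≤ 1) = 65536/4782969 ≈ 1.37%


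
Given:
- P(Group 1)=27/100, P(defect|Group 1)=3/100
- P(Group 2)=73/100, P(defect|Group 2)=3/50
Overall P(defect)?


P(B) = Σ P(B|Aᵢ)×P(Aᵢ)
  3/100×27/100 = 81/10000
  3/50×73/100 = 219/5000
Sum = 519/10000

P(defect) = 519/10000 ≈ 5.19%


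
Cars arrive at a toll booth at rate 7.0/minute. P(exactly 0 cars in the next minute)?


Poisson(λ=7.0): P(X=0) = e^(-λ)×λ^k/k!
= e^(-7.0) × 7.0^0 / 0!
≈ 0.0009118819656 × 1 / 1 ≈ 0.000912

P(X=0) ≈ 0.000912 ≈ 0.09%


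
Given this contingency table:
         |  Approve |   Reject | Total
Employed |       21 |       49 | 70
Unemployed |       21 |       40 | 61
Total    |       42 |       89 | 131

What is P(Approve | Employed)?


P(Approve | Employed) = 21/(21+49) = 21/70 = 3/10

P(Approve|Employed) = 3/10 ≈ 30.00%


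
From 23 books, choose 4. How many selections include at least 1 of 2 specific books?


Complement: C(23,4) - C(21,4) = 8855 - 5985 = 2870

2870


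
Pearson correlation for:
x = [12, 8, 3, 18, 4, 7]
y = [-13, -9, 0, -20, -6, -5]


n=6, Σx=52, Σy=-53, Σxy=-647, Σx²=606, Σy²=711
r = (6×(-647) - 52×(-53))/√((6×606 - 52²)(6×711 - (-53)²))
= -1126/√(932×1457) = -1126/√1357924 ≈ -1126/1165.3000 ≈ -0.9663

r ≈ -0.9663


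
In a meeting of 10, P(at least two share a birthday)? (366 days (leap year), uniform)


P(all different) = Π(366-i)/366 for i=0..9
= 0.883355
P(match) = 1 - 0.883355 = 0.116645

P ≈ 0.1166 ≈ 11.66%


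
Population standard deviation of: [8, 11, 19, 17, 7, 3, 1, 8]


Mean = 74/8 = 37/4
  (8-37/4)²=25/16
  (11-37/4)²=49/16
  (19-37/4)²=1521/16
  (17-37/4)²=961/16
  (7-37/4)²=81/16
  (3-37/4)²=625/16
  (1-37/4)²=1089/16
  (8-37/4)²=25/16
Σ(x-μ)² = 547/2
σ² = (547/2)/8 = 547/16

σ = √(547/16) ≈ 5.8470


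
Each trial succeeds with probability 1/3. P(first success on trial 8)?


Geometric: P(X=8) = (1-p)^(k-1)×p = (2/3)^7×1/3 = 128/6561

P(X=8) = 128/6561 ≈ 1.95%


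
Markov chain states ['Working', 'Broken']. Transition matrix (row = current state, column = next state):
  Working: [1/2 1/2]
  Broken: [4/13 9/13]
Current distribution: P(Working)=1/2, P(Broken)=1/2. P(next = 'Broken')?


P(next=Broken) = Σᵢ P(now=i)×P(i→Broken)
= 1/2×1/2 + 1/2×9/13
= 1/4 + 9/26 = 31/52

P = 31/52 ≈ 0.5962


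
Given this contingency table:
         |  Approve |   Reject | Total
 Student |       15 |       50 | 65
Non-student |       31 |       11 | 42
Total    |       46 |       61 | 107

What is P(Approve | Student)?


P(Approve | Student) = 15/(15+50) = 15/65 = 3/13

P(Approve|Student) = 3/13 ≈ 23.08%


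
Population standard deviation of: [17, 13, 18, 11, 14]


Mean = 73/5
  (17-73/5)²=144/25
  (13-73/5)²=64/25
  (18-73/5)²=289/25
  (11-73/5)²=324/25
  (14-73/5)²=9/25
Σ(x-μ)² = 166/5
σ² = (166/5)/5 = 166/25

σ = √(166/25) ≈ 2.5768


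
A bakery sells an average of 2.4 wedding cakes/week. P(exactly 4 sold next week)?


Poisson(λ=2.4): P(X=4) = e^(-λ)×λ^k/k!
= e^(-2.4) × 2.4^4 / 4!
≈ 0.09071795329 × 33.1776 / 24 ≈ 0.125408

P(X=4) ≈ 0.125408 ≈ 12.54%


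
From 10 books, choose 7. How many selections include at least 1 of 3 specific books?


Complement: C(10,7) - C(7,7) = 120 - 1 = 119

119


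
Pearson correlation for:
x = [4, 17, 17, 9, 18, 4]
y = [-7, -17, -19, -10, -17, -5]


n=6, Σx=69, Σy=-75, Σxy=-1056, Σx²=1015, Σy²=1113
r = (6×(-1056) - 69×(-75))/√((6×1015 - 69²)(6×1113 - (-75)²))
= -1161/√(1329×1053) = -1161/√1399437 ≈ -1161/1182.9780 ≈ -0.9814

r ≈ -0.9814


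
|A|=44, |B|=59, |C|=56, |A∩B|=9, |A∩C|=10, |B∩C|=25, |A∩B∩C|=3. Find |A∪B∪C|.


|A∪B∪C| = 44+59+56-9-10-25+3 = 118

|A∪B∪C| = 118


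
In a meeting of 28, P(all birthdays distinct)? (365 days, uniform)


P(all different) = Π(365-i)/365 for i=0..27
= (365/365)×(364/365)×...×(338/365)
= 0.345539

P ≈ 0.3455 ≈ 34.55%


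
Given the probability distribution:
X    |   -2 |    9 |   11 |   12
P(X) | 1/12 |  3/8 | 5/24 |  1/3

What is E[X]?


E[X] = Σ x·P(X=x)
= (-2)×(1/12) + (9)×(3/8) + (11)×(5/24) + (12)×(1/3)
= 19/2

E[X] = 19/2


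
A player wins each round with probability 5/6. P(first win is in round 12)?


Geometric: P(X=12) = (1-p)^(k-1)×p = (1/6)^11×5/6 = 5/2176782336

P(X=12) = 5/2176782336 ≈ 0.00%


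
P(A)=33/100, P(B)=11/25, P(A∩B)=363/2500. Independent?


P(A)×P(B) = 363/2500
P(A∩B) = 363/2500
Equal ✓ → Independent

Yes, independent


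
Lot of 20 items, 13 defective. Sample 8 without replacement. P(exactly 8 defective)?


Hypergeometric: C(13,8)×C(7,0)/C(20,8)
= 1287×1/125970 = 33/3230

P(X=8) = 33/3230 ≈ 1.02%


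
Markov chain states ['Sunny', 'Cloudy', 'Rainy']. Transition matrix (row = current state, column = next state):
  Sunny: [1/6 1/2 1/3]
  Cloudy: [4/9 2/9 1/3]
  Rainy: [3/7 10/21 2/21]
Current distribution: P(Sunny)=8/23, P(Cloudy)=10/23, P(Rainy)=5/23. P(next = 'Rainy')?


P(next=Rainy) = Σᵢ P(now=i)×P(i→Rainy)
= 8/23×1/3 + 10/23×1/3 + 5/23×2/21
= 8/69 + 10/69 + 10/483 = 136/483

P = 136/483 ≈ 0.2816


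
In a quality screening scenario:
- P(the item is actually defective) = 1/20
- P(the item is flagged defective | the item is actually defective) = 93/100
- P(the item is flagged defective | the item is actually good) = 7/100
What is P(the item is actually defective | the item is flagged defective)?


Using Bayes' theorem:
P(A|B) = P(B|A)·P(A) / P(B)

P(the item is flagged defective) = 93/100 × 1/20 + 7/100 × 19/20
= 93/2000 + 133/2000 = 113/1000

P(the item is actually defective|the item is flagged defective) = (93/2000) / (113/1000) = 93/226

P(the item is actually defective|the item is flagged defective) = 93/226 ≈ 41.15%


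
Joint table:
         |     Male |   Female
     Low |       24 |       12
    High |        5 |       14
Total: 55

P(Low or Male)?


P(Low∨Male) = P(Low) + P(Male) - P(Low∧Male)
= (36 + 29 - 24)/55 = 41/55

P = 41/55 ≈ 74.55%


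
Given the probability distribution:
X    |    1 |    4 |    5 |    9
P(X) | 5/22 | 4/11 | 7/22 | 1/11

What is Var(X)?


E[X] = 45/11
E[X²] = 235/11
Var(X) = E[X²] - (E[X])² = 235/11 - 2025/121 = 560/121

Var(X) = 560/121 ≈ 4.6281


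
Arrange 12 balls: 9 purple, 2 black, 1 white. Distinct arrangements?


12!/(9!×2!×1!) = 660

660


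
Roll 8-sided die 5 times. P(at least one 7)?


P(no 7)^5 = (7/8)^5 = 16807/32768
P(≥1) = 1 - 16807/32768 = 15961/32768

P = 15961/32768 ≈ 48.71%


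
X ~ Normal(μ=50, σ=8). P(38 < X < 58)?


z₁=(38-50)/8=-1.5, z₂=(58-50)/8=1.0
P = Φ(1.0) - Φ(-1.5) = 0.841345 - 0.066807 = 0.774538 ≈ 0.7745

P(38 < X < 58) ≈ 0.7745


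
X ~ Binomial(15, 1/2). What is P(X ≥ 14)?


P(X ≥ 14) = Σ P(X=i) for i=14..15
P(X=14) = 15/32768
P(X=15) = 1/32768
Sum = 1/2048

P(X ≥ 14) = 1/2048 ≈ 0.05%


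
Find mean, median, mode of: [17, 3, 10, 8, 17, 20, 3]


Sorted: [3, 3, 8, 10, 17, 17, 20]
Mean = 78/7
Median = 10
Freq: {17: 2, 3: 2, 10: 1, 8: 1, 20: 1}
Mode: [3, 17]

Mean=78/7, Median=10, Mode=[3, 17]


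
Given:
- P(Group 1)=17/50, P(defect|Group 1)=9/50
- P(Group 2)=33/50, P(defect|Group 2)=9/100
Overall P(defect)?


P(B) = Σ P(B|Aᵢ)×P(Aᵢ)
  9/50×17/50 = 153/2500
  9/100×33/50 = 297/5000
Sum = 603/5000

P(defect) = 603/5000 ≈ 12.06%


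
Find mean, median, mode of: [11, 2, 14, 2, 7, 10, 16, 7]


Sorted: [2, 2, 7, 7, 10, 11, 14, 16]
Mean = 69/8
Median = 17/2
Freq: {11: 1, 2: 2, 14: 1, 7: 2, 10: 1, 16: 1}
Mode: [2, 7]

Mean=69/8, Median=17/2, Mode=[2, 7]


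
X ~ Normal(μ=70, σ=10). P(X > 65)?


z = (65-70)/10 = -0.5
P(X > 65) = 1 - P(Z ≤ -0.5) = 1 - 0.3085 = 0.6915

P(X > 65) ≈ 0.6915


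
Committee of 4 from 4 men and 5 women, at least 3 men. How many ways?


Count by #men:
  3M,1W: C(4,3)×C(5,1)=20
  4M,0W: C(4,4)×C(5,0)=1
Total = 21

21


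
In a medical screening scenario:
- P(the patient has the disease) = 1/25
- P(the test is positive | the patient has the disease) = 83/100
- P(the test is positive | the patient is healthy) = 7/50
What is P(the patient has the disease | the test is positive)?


Using Bayes' theorem:
P(A|B) = P(B|A)·P(A) / P(B)

P(the test is positive) = 83/100 × 1/25 + 7/50 × 24/25
= 83/2500 + 84/625 = 419/2500

P(the patient has the disease|the test is positive) = (83/2500) / (419/2500) = 83/419

P(the patient has the disease|the test is positive) = 83/419 ≈ 19.81%


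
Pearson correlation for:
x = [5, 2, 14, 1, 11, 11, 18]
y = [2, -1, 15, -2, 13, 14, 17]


n=7, Σx=62, Σy=58, Σxy=819, Σx²=792, Σy²=888
r = (7×819 - 62×58)/√((7×792 - 62²)(7×888 - 58²))
= 2137/√(1700×2852) = 2137/√4848400 ≈ 2137/2201.9083 ≈ 0.9705

r ≈ 0.9705


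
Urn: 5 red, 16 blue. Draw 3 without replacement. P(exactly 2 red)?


Hypergeometric: C(5,2)×C(16,1)/C(21,3)
= 10×16/1330 = 16/133

P(X=2) = 16/133 ≈ 12.03%


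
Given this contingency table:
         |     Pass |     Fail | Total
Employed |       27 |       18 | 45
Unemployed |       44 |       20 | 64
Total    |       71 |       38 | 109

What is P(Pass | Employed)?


P(Pass | Employed) = 27/(27+18) = 27/45 = 3/5

P(Pass|Employed) = 3/5 ≈ 60.00%


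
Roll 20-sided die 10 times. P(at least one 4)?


P(no 4)^10 = (19/20)^10 = 6131066257801/10240000000000
P(≥1) = 1 - 6131066257801/10240000000000 = 4108933742199/10240000000000

P = 4108933742199/10240000000000 ≈ 40.13%


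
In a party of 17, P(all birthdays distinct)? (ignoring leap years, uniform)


P(all different) = Π(365-i)/365 for i=0..16
= (365/365)×(364/365)×...×(349/365)
= 0.684992

P ≈ 0.6850 ≈ 68.50%


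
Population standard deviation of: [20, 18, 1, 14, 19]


Mean = 72/5
  (20-72/5)²=784/25
  (18-72/5)²=324/25
  (1-72/5)²=4489/25
  (14-72/5)²=4/25
  (19-72/5)²=529/25
Σ(x-μ)² = 1226/5
σ² = (1226/5)/5 = 1226/25

σ = √(1226/25) ≈ 7.0029


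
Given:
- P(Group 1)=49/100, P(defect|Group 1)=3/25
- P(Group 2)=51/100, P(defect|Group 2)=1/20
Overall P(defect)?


P(B) = Σ P(B|Aᵢ)×P(Aᵢ)
  3/25×49/100 = 147/2500
  1/20×51/100 = 51/2000
Sum = 843/10000

P(defect) = 843/10000 ≈ 8.43%


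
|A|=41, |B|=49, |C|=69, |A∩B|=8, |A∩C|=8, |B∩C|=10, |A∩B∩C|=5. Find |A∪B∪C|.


|A∪B∪C| = 41+49+69-8-8-10+5 = 138

|A∪B∪C| = 138


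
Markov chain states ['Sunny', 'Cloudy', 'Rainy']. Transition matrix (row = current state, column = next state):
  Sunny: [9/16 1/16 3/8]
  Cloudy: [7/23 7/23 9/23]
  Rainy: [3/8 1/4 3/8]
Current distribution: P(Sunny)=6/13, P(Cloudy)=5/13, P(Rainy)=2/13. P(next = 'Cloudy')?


P(next=Cloudy) = Σᵢ P(now=i)×P(i→Cloudy)
= 6/13×1/16 + 5/13×7/23 + 2/13×1/4
= 3/104 + 35/299 + 1/26 = 441/2392

P = 441/2392 ≈ 0.1844


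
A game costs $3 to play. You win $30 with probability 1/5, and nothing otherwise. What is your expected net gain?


E[gain] = (30-3)×1/5 + (-3)×4/5
= 27/5 - 12/5 = 3

Expected net gain = $3 ≈ $3.00


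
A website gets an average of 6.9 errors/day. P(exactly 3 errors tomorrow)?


Poisson(λ=6.9): P(X=3) = e^(-λ)×λ^k/k!
= e^(-6.9) × 6.9^3 / 3!
≈ 0.001007785429 × 328.509 / 6 ≈ 0.055178

P(X=3) ≈ 0.055178 ≈ 5.52%


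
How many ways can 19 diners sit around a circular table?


Circular arrangements of 19 distinct objects: fix one position to break rotational symmetry.
(n-1)! = 18! = 6402373705728000

6402373705728000


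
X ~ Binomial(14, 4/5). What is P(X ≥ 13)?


P(X ≥ 13) = Σ P(X=i) for i=13..14
P(X=13) = 939524096/6103515625
P(X=14) = 268435456/6103515625
Sum = 1207959552/6103515625

P(X ≥ 13) = 1207959552/6103515625 ≈ 19.79%


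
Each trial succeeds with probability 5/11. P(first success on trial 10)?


Geometric: P(X=10) = (1-p)^(k-1)×p = (6/11)^9×5/11 = 50388480/25937424601

P(X=10) = 50388480/25937424601 ≈ 0.19%


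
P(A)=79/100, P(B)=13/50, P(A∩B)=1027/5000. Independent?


P(A)×P(B) = 1027/5000
P(A∩B) = 1027/5000
Equal ✓ → Independent

Yes, independent


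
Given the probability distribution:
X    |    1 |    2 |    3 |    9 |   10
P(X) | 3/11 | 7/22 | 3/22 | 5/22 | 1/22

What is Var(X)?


E[X] = 42/11
E[X²] = 283/11
Var(X) = E[X²] - (E[X])² = 283/11 - 1764/121 = 1349/121

Var(X) = 1349/121 ≈ 11.1488


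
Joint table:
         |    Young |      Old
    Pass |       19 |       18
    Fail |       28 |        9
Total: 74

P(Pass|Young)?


P(Pass|Young) = 19/(19+28) = 19/47

P = 19/47 ≈ 40.43%


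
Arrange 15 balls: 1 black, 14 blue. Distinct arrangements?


15!/(1!×14!) = 15

15


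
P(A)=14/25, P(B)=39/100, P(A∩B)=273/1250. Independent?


P(A)×P(B) = 273/1250
P(A∩B) = 273/1250
Equal ✓ → Independent

Yes, independent


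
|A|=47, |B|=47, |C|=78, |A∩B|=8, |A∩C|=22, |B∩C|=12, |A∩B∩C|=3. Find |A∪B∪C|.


|A∪B∪C| = 47+47+78-8-22-12+3 = 133

|A∪B∪C| = 133


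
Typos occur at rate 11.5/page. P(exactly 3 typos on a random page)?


Poisson(λ=11.5): P(X=3) = e^(-λ)×λ^k/k!
= e^(-11.5) × 11.5^3 / 3!
≈ 1.01300936e-05 × 1520.875 / 6 ≈ 0.002568

P(X=3) ≈ 0.002568 ≈ 0.26%


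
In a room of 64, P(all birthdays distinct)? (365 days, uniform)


P(all different) = Π(365-i)/365 for i=0..63
= (365/365)×(364/365)×...×(302/365)
= 0.002810

P ≈ 0.0028 ≈ 0.28%


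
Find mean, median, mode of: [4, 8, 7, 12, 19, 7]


Sorted: [4, 7, 7, 8, 12, 19]
Mean = 57/6 = 19/2
Median = 15/2
Freq: {4: 1, 8: 1, 7: 2, 12: 1, 19: 1}
Mode: [7]

Mean=19/2, Median=15/2, Mode=7


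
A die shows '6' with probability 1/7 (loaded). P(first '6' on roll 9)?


Geometric: P(X=9) = (1-p)^(k-1)×p = (6/7)^8×1/7 = 1679616/40353607

P(X=9) = 1679616/40353607 ≈ 4.16%


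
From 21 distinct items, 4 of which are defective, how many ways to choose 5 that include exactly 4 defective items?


Choose 4 of the 4 defective items and 1 of the other 17 items:
C(4,4)×C(17,1) = 1×17 = 17

17


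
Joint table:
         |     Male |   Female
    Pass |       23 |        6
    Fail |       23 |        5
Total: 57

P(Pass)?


P(Pass) = (23+6)/57 = 29/57

P(Pass) = 29/57 ≈ 50.88%


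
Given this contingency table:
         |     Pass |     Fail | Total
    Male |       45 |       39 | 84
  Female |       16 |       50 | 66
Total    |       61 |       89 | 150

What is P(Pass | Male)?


P(Pass | Male) = 45/(45+39) = 45/84 = 15/28

P(Pass|Male) = 15/28 ≈ 53.57%


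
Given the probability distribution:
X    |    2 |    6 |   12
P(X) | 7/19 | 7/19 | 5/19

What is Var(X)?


E[X] = 116/19
E[X²] = 1000/19
Var(X) = E[X²] - (E[X])² = 1000/19 - 13456/361 = 5544/361

Var(X) = 5544/361 ≈ 15.3573


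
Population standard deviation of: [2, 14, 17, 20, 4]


Mean = 57/5
  (2-57/5)²=2209/25
  (14-57/5)²=169/25
  (17-57/5)²=784/25
  (20-57/5)²=1849/25
  (4-57/5)²=1369/25
Σ(x-μ)² = 1276/5
σ² = (1276/5)/5 = 1276/25

σ = √(1276/25) ≈ 7.1442


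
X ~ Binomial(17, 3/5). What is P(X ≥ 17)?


P(X ≥ 17) = Σ P(X=i) for i=17..17
P(X=17) = 129140163/762939453125
Sum = 129140163/762939453125

P(X ≥ 17) = 129140163/762939453125 ≈ 0.02%


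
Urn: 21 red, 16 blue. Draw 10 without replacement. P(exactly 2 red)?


Hypergeometric: C(21,2)×C(16,8)/C(37,10)
= 210×12870/348330136 = 8775/1130942

P(X=2) = 8775/1130942 ≈ 0.78%


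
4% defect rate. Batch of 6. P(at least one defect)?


P(all good) = (24/25)^6 = 191102976/244140625
P(≥1 defect) = 53037649/244140625

P = 53037649/244140625 ≈ 21.72%


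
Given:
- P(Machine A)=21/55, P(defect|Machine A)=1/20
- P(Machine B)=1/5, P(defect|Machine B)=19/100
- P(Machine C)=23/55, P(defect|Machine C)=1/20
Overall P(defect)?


P(B) = Σ P(B|Aᵢ)×P(Aᵢ)
  1/20×21/55 = 21/1100
  19/100×1/5 = 19/500
  1/20×23/55 = 23/1100
Sum = 39/500

P(defect) = 39/500 ≈ 7.80%


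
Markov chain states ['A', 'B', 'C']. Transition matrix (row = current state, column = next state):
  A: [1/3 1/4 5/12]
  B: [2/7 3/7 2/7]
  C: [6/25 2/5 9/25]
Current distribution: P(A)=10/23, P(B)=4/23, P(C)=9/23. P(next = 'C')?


P(next=C) = Σᵢ P(now=i)×P(i→C)
= 10/23×5/12 + 4/23×2/7 + 9/23×9/25
= 25/138 + 8/161 + 81/575 = 8977/24150

P = 8977/24150 ≈ 0.3717


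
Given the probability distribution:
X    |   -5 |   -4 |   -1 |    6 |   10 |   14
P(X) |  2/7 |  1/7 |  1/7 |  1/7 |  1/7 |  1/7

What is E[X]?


E[X] = Σ x·P(X=x)
= (-5)×(2/7) + (-4)×(1/7) + (-1)×(1/7) + (6)×(1/7) + (10)×(1/7) + (14)×(1/7)
= 15/7

E[X] = 15/7


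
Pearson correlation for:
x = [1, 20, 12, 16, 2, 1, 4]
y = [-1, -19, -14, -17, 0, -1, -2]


n=7, Σx=56, Σy=-54, Σxy=-830, Σx²=822, Σy²=852
r = (7×(-830) - 56×(-54))/√((7×822 - 56²)(7×852 - (-54)²))
= -2786/√(2618×3048) = -2786/√7979664 ≈ -2786/2824.8299 ≈ -0.9863

r ≈ -0.9863


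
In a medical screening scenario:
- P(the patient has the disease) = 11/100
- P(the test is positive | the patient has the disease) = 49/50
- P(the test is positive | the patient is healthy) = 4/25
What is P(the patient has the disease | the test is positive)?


Using Bayes' theorem:
P(A|B) = P(B|A)·P(A) / P(B)

P(the test is positive) = 49/50 × 11/100 + 4/25 × 89/100
= 539/5000 + 89/625 = 1251/5000

P(the patient has the disease|the test is positive) = (539/5000) / (1251/5000) = 539/1251

P(the patient has the disease|the test is positive) = 539/1251 ≈ 43.09%


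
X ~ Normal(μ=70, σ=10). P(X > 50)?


z = (50-70)/10 = -2.0
P(X > 50) = 1 - P(Z ≤ -2.0) = 1 - 0.0228 = 0.9772

P(X > 50) ≈ 0.9772


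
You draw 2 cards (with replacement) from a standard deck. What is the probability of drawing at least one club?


P(not a club) = 39/52 = 3/4
P(none in 2 draws) = (3/4)^2 = 9/16
P(≥1 club) = 1 - 9/16 = 7/16

P = 7/16 ≈ 43.75%


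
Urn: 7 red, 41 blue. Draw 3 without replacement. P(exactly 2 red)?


Hypergeometric: C(7,2)×C(41,1)/C(48,3)
= 21×41/17296 = 861/17296

P(X=2) = 861/17296 ≈ 4.98%


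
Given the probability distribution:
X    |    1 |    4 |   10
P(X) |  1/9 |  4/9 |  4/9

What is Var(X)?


E[X] = 19/3
E[X²] = 155/3
Var(X) = E[X²] - (E[X])² = 155/3 - 361/9 = 104/9

Var(X) = 104/9 ≈ 11.5556


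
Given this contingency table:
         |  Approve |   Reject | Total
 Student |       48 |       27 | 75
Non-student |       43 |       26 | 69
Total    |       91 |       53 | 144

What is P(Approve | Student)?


P(Approve | Student) = 48/(48+27) = 48/75 = 16/25

P(Approve|Student) = 16/25 ≈ 64.00%


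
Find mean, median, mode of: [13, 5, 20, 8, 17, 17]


Sorted: [5, 8, 13, 17, 17, 20]
Mean = 80/6 = 40/3
Median = 15
Freq: {13: 1, 5: 1, 20: 1, 8: 1, 17: 2}
Mode: [17]

Mean=40/3, Median=15, Mode=17


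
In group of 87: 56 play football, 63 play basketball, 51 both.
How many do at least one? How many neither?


|A∪B| = 56+63-51 = 68
Neither = 87-68 = 19

At least one: 68; Neither: 19


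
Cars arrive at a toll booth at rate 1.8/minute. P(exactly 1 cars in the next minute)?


Poisson(λ=1.8): P(X=1) = e^(-λ)×λ^k/k!
= e^(-1.8) × 1.8^1 / 1!
≈ 0.1652988882 × 1.8 / 1 ≈ 0.297538

P(X=1) ≈ 0.297538 ≈ 29.75%


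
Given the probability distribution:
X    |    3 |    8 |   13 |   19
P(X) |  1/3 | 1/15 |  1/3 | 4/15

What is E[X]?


E[X] = Σ x·P(X=x)
= (3)×(1/3) + (8)×(1/15) + (13)×(1/3) + (19)×(4/15)
= 164/15

E[X] = 164/15


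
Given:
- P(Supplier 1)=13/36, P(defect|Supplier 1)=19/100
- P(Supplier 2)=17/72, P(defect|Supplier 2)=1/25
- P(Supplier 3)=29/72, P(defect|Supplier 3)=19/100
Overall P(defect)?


P(B) = Σ P(B|Aᵢ)×P(Aᵢ)
  19/100×13/36 = 247/3600
  1/25×17/72 = 17/1800
  19/100×29/72 = 551/7200
Sum = 371/2400

P(defect) = 371/2400 ≈ 15.46%


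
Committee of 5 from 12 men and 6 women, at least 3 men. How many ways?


Count by #men:
  3M,2W: C(12,3)×C(6,2)=3300
  4M,1W: C(12,4)×C(6,1)=2970
  5M,0W: C(12,5)×C(6,0)=792
Total = 7062

7062


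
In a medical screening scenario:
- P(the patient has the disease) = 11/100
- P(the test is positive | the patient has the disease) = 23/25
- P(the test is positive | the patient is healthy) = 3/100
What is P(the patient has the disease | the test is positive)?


Using Bayes' theorem:
P(A|B) = P(B|A)·P(A) / P(B)

P(the test is positive) = 23/25 × 11/100 + 3/100 × 89/100
= 253/2500 + 267/10000 = 1279/10000

P(the patient has the disease|the test is positive) = (253/2500) / (1279/10000) = 1012/1279

P(the patient has the disease|the test is positive) = 1012/1279 ≈ 79.12%


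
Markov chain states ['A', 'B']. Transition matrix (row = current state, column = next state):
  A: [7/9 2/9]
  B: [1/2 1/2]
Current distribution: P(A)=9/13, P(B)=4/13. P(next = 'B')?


P(next=B) = Σᵢ P(now=i)×P(i→B)
= 9/13×2/9 + 4/13×1/2
= 2/13 + 2/13 = 4/13

P = 4/13 ≈ 0.3077


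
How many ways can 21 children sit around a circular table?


Circular arrangements of 21 distinct objects: fix one position to break rotational symmetry.
(n-1)! = 20! = 2432902008176640000

2432902008176640000


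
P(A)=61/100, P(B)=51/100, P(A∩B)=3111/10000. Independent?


P(A)×P(B) = 3111/10000
P(A∩B) = 3111/10000
Equal ✓ → Independent

Yes, independent


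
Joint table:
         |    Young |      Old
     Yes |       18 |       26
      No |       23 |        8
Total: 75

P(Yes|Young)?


P(Yes|Young) = 18/(18+23) = 18/41

P = 18/41 ≈ 43.90%


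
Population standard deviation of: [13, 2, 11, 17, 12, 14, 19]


Mean = 88/7
  (13-88/7)²=9/49
  (2-88/7)²=5476/49
  (11-88/7)²=121/49
  (17-88/7)²=961/49
  (12-88/7)²=16/49
  (14-88/7)²=100/49
  (19-88/7)²=2025/49
Σ(x-μ)² = 1244/7
σ² = (1244/7)/7 = 1244/49

σ = √(1244/49) ≈ 5.0386


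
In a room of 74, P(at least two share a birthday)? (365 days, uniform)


P(all different) = Π(365-i)/365 for i=0..73
= 0.000351
P(match) = 1 - 0.000351 = 0.999649

P ≈ 0.9996 ≈ 99.96%


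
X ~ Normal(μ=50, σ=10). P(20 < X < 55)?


z₁=(20-50)/10=-3.0, z₂=(55-50)/10=0.5
P = Φ(0.5) - Φ(-3.0) = 0.691462 - 0.001350 = 0.690112 ≈ 0.6901

P(20 < X < 55) ≈ 0.6901


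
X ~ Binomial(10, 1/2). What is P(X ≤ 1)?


P(X ≤ 1) = Σ P(X=i) for i=0..1
P(X=0) = 1/1024
P(X=1) = 5/512
Sum = 11/1024

P(X ≤ 1) = 11/1024 ≈ 1.07%


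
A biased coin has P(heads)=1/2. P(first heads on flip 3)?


Geometric: P(X=3) = (1-p)^(k-1)×p = (1/2)^2×1/2 = 1/8

P(X=3) = 1/8 ≈ 12.50%


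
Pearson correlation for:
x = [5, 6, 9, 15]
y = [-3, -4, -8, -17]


n=4, Σx=35, Σy=-32, Σxy=-366, Σx²=367, Σy²=378
r = (4×(-366) - 35×(-32))/√((4×367 - 35²)(4×378 - (-32)²))
= -344/√(243×488) = -344/√118584 ≈ -344/344.3603 ≈ -0.9990

r ≈ -0.9990


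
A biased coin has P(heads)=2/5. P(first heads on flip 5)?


Geometric: P(X=5) = (1-p)^(k-1)×p = (3/5)^4×2/5 = 162/3125

P(X=5) = 162/3125 ≈ 5.18%


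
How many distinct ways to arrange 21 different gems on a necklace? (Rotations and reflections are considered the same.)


Free circular arrangements: rotations and reflections both identified.
(n-1)!/2 = 20!/2 = 2432902008176640000/2 = 1216451004088320000

1216451004088320000


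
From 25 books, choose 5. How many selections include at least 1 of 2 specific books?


Complement: C(25,5) - C(23,5) = 53130 - 33649 = 19481

19481


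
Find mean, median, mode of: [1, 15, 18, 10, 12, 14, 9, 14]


Sorted: [1, 9, 10, 12, 14, 14, 15, 18]
Mean = 93/8
Median = 13
Freq: {1: 1, 15: 1, 18: 1, 10: 1, 12: 1, 14: 2, 9: 1}
Mode: [14]

Mean=93/8, Median=13, Mode=14


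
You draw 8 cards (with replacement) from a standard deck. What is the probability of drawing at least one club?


P(not a club) = 39/52 = 3/4
P(none in 8 draws) = (3/4)^8 = 6561/65536
P(≥1 club) = 1 - 6561/65536 = 58975/65536

P = 58975/65536 ≈ 89.99%


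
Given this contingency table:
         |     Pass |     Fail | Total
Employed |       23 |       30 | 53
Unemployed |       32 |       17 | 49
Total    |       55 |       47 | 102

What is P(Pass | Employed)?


P(Pass | Employed) = 23/(23+30) = 23/53

P(Pass|Employed) = 23/53 ≈ 43.40%


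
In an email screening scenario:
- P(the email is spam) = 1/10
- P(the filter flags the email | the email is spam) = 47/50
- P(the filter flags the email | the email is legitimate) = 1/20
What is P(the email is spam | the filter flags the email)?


Using Bayes' theorem:
P(A|B) = P(B|A)·P(A) / P(B)

P(the filter flags the email) = 47/50 × 1/10 + 1/20 × 9/10
= 47/500 + 9/200 = 139/1000

P(the email is spam|the filter flags the email) = (47/500) / (139/1000) = 94/139

P(the email is spam|the filter flags the email) = 94/139 ≈ 67.63%


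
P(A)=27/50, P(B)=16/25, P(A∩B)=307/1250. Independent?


P(A)×P(B) = 216/625
P(A∩B) = 307/1250
Not equal → NOT independent

No, not independent


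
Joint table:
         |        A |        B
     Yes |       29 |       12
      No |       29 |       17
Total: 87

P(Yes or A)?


P(Yes∨A) = P(Yes) + P(A) - P(Yes∧A)
= (41 + 58 - 29)/87 = 70/87

P = 70/87 ≈ 80.46%


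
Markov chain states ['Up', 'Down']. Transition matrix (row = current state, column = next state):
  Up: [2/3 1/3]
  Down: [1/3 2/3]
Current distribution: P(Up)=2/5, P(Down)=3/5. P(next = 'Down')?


P(next=Down) = Σᵢ P(now=i)×P(i→Down)
= 2/5×1/3 + 3/5×2/3
= 2/15 + 2/5 = 8/15

P = 8/15 ≈ 0.5333


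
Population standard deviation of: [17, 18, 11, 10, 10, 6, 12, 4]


Mean = 88/8 = 11
  (17-11)²=36
  (18-11)²=49
  (11-11)²=0
  (10-11)²=1
  (10-11)²=1
  (6-11)²=25
  (12-11)²=1
  (4-11)²=49
Σ(x-μ)² = 162
σ² = 162/8 = 81/4

σ = √(81/4) ≈ 4.5000


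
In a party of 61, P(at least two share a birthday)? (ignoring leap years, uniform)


P(all different) = Π(365-i)/365 for i=0..60
= 0.004911
P(match) = 1 - 0.004911 = 0.995089

P ≈ 0.9951 ≈ 99.51%


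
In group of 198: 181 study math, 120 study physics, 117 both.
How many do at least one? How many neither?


|A∪B| = 181+120-117 = 184
Neither = 198-184 = 14

At least one: 184; Neither: 14


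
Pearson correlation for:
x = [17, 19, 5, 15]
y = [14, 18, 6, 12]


n=4, Σx=56, Σy=50, Σxy=790, Σx²=900, Σy²=700
r = (4×790 - 56×50)/√((4×900 - 56²)(4×700 - 50²))
= 360/√(464×300) = 360/√139200 ≈ 360/373.0952 ≈ 0.9649

r ≈ 0.9649


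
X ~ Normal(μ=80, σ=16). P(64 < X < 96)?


z₁=(64-80)/16=-1.0, z₂=(96-80)/16=1.0
P = Φ(1.0) - Φ(-1.0) = 0.841345 - 0.158655 = 0.682690 ≈ 0.6827

P(64 < X < 96) ≈ 0.6827


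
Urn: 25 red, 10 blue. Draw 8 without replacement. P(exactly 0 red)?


Hypergeometric: C(25,0)×C(10,8)/C(35,8)
= 1×45/23535820 = 9/4707164

P(X=0) = 9/4707164 ≈ 0.00%


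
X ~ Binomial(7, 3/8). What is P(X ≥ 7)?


P(X ≥ 7) = Σ P(X=i) for i=7..7
P(X=7) = 2187/2097152
Sum = 2187/2097152

P(X ≥ 7) = 2187/2097152 ≈ 0.10%


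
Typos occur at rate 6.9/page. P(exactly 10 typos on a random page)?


Poisson(λ=6.9): P(X=10) = e^(-λ)×λ^k/k!
= e^(-6.9) × 6.9^10 / 10!
≈ 0.001007785429 × 244619406.065 / 3628800 ≈ 0.067935

P(X=10) ≈ 0.067935 ≈ 6.79%


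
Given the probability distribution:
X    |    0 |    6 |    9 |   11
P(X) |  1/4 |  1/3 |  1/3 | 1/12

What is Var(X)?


E[X] = 71/12
E[X²] = 589/12
Var(X) = E[X²] - (E[X])² = 589/12 - 5041/144 = 2027/144

Var(X) = 2027/144 ≈ 14.0764


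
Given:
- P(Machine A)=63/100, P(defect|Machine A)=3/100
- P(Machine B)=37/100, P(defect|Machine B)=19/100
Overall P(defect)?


P(B) = Σ P(B|Aᵢ)×P(Aᵢ)
  3/100×63/100 = 189/10000
  19/100×37/100 = 703/10000
Sum = 223/2500

P(defect) = 223/2500 ≈ 8.92%


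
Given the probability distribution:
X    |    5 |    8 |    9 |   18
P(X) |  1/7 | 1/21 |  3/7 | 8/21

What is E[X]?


E[X] = Σ x·P(X=x)
= (5)×(1/7) + (8)×(1/21) + (9)×(3/7) + (18)×(8/21)
= 248/21

E[X] = 248/21


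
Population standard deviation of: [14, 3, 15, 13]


Mean = 45/4
  (14-45/4)²=121/16
  (3-45/4)²=1089/16
  (15-45/4)²=225/16
  (13-45/4)²=49/16
Σ(x-μ)² = 371/4
σ² = (371/4)/4 = 371/16

σ = √(371/16) ≈ 4.8153


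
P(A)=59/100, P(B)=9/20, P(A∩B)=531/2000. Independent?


P(A)×P(B) = 531/2000
P(A∩B) = 531/2000
Equal ✓ → Independent

Yes, independent


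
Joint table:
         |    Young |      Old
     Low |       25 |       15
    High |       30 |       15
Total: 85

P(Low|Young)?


P(Low|Young) = 25/(25+30) = 25/55 = 5/11

P = 5/11 ≈ 45.45%


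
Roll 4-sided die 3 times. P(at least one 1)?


P(no 1)^3 = (3/4)^3 = 27/64
P(≥1) = 1 - 27/64 = 37/64

P = 37/64 ≈ 57.81%


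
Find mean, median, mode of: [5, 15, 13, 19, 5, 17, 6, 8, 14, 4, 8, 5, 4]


Sorted: [4, 4, 5, 5, 5, 6, 8, 8, 13, 14, 15, 17, 19]
Mean = 123/13
Median = 8
Freq: {5: 3, 15: 1, 13: 1, 19: 1, 17: 1, 6: 1, 8: 2, 14: 1, 4: 2}
Mode: [5]

Mean=123/13, Median=8, Mode=5


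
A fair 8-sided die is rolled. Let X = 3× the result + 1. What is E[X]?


E[die] = (1+8)/2 = 9/2
E[X] = 3×9/2 + 1 = 29/2

E[X] = 29/2


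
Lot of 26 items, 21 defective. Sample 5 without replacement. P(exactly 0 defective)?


Hypergeometric: C(21,0)×C(5,5)/C(26,5)
= 1×1/65780 = 1/65780

P(X=0) = 1/65780 ≈ 0.00%


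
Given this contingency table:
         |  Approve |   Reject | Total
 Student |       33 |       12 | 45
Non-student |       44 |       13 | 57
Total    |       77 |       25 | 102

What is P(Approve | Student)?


P(Approve | Student) = 33/(33+12) = 33/45 = 11/15

P(Approve|Student) = 11/15 ≈ 73.33%


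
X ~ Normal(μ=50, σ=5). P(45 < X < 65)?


z₁=(45-50)/5=-1.0, z₂=(65-50)/5=3.0
P = Φ(3.0) - Φ(-1.0) = 0.998650 - 0.158655 = 0.839995 ≈ 0.8400

P(45 < X < 65) ≈ 0.8400


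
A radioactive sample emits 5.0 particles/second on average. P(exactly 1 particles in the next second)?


Poisson(λ=5.0): P(X=1) = e^(-λ)×λ^k/k!
= e^(-5.0) × 5.0^1 / 1!
≈ 0.006737946999 × 5 / 1 ≈ 0.033690

P(X=1) ≈ 0.033690 ≈ 3.37%


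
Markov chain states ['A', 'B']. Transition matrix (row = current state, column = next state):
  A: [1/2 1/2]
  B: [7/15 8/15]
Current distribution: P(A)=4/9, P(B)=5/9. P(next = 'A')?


P(next=A) = Σᵢ P(now=i)×P(i→A)
= 4/9×1/2 + 5/9×7/15
= 2/9 + 7/27 = 13/27

P = 13/27 ≈ 0.4815


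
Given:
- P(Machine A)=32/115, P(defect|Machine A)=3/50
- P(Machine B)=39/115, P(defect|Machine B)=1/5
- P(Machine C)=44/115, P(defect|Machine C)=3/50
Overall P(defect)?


P(B) = Σ P(B|Aᵢ)×P(Aᵢ)
  3/50×32/115 = 48/2875
  1/5×39/115 = 39/575
  3/50×44/115 = 66/2875
Sum = 309/2875

P(defect) = 309/2875 ≈ 10.75%


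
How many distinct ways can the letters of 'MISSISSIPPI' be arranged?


Letters: 11, freq: {'M': 1, 'I': 4, 'S': 4, 'P': 2}
11!/(1!×4!×4!×2!) = 39916800/1152 = 34650

34650


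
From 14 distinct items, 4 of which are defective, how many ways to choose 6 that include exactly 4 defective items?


Choose 4 of the 4 defective items and 2 of the other 10 items:
C(4,4)×C(10,2) = 1×45 = 45

45


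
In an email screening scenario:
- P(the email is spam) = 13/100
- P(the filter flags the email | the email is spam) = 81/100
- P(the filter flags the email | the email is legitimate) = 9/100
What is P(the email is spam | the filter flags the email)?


Using Bayes' theorem:
P(A|B) = P(B|A)·P(A) / P(B)

P(the filter flags the email) = 81/100 × 13/100 + 9/100 × 87/100
= 1053/10000 + 783/10000 = 459/2500

P(the email is spam|the filter flags the email) = (1053/10000) / (459/2500) = 39/68

P(the email is spam|the filter flags the email) = 39/68 ≈ 57.35%


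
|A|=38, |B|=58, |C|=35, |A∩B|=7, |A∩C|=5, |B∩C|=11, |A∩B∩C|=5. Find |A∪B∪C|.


|A∪B∪C| = 38+58+35-7-5-11+5 = 113

|A∪B∪C| = 113


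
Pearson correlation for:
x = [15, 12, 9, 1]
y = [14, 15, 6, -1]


n=4, Σx=37, Σy=34, Σxy=443, Σx²=451, Σy²=458
r = (4×443 - 37×34)/√((4×451 - 37²)(4×458 - 34²))
= 514/√(435×676) = 514/√294060 ≈ 514/542.2730 ≈ 0.9479

r ≈ 0.9479


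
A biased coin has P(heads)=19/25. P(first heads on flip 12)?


Geometric: P(X=12) = (1-p)^(k-1)×p = (6/25)^11×19/25 = 6893144064/59604644775390625

P(X=12) = 6893144064/59604644775390625 ≈ 0.00%


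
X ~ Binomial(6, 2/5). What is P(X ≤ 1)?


P(X ≤ 1) = Σ P(X=i) for i=0..1
P(X=0) = 729/15625
P(X=1) = 2916/15625
Sum = 729/3125

P(X ≤ 1) = 729/3125 ≈ 23.33%


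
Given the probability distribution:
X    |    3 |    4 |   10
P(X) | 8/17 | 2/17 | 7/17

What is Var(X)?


E[X] = 6
E[X²] = 804/17
Var(X) = E[X²] - (E[X])² = 804/17 - 36 = 192/17

Var(X) = 192/17 ≈ 11.2941


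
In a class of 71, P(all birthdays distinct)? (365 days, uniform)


P(all different) = Π(365-i)/365 for i=0..70
= (365/365)×(364/365)×...×(295/365)
= 0.000679

P ≈ 0.0007 ≈ 0.07%


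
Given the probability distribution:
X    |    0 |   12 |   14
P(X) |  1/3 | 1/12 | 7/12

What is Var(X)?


E[X] = 55/6
E[X²] = 379/3
Var(X) = E[X²] - (E[X])² = 379/3 - 3025/36 = 1523/36

Var(X) = 1523/36 ≈ 42.3056


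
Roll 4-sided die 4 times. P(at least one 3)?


P(no 3)^4 = (3/4)^4 = 81/256
P(≥1) = 1 - 81/256 = 175/256

P = 175/256 ≈ 68.36%


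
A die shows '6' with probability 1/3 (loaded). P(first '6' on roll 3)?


Geometric: P(X=3) = (1-p)^(k-1)×p = (2/3)^2×1/3 = 4/27

P(X=3) = 4/27 ≈ 14.81%


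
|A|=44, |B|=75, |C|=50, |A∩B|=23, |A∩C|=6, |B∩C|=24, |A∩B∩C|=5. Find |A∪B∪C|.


|A∪B∪C| = 44+75+50-23-6-24+5 = 121

|A∪B∪C| = 121


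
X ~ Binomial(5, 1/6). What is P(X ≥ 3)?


P(X ≥ 3) = Σ P(X=i) for i=3..5
P(X=3) = 125/3888
P(X=4) = 25/7776
P(X=5) = 1/7776
Sum = 23/648

P(X ≥ 3) = 23/648 ≈ 3.55%


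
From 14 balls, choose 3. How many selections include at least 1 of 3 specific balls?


Complement: C(14,3) - C(11,3) = 364 - 165 = 199

199


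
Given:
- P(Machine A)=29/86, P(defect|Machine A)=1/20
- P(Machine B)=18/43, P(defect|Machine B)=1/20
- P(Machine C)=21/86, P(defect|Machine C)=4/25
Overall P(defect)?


P(B) = Σ P(B|Aᵢ)×P(Aᵢ)
  1/20×29/86 = 29/1720
  1/20×18/43 = 9/430
  4/25×21/86 = 42/1075
Sum = 661/8600

P(defect) = 661/8600 ≈ 7.69%


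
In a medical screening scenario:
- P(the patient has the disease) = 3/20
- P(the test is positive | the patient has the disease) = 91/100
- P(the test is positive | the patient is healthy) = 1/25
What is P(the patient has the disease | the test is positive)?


Using Bayes' theorem:
P(A|B) = P(B|A)·P(A) / P(B)

P(the test is positive) = 91/100 × 3/20 + 1/25 × 17/20
= 273/2000 + 17/500 = 341/2000

P(the patient has the disease|the test is positive) = (273/2000) / (341/2000) = 273/341

P(the patient has the disease|the test is positive) = 273/341 ≈ 80.06%


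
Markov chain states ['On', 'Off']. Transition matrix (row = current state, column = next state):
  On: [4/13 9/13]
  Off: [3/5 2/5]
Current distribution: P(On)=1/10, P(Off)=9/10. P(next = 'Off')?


P(next=Off) = Σᵢ P(now=i)×P(i→Off)
= 1/10×9/13 + 9/10×2/5
= 9/130 + 9/25 = 279/650

P = 279/650 ≈ 0.4292


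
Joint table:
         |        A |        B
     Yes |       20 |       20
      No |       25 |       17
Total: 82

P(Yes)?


P(Yes) = (20+20)/82 = 40/82 = 20/41

P(Yes) = 20/41 ≈ 48.78%


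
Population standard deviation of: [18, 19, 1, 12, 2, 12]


Mean = 64/6 = 32/3
  (18-32/3)²=484/9
  (19-32/3)²=625/9
  (1-32/3)²=841/9
  (12-32/3)²=16/9
  (2-32/3)²=676/9
  (12-32/3)²=16/9
Σ(x-μ)² = 886/3
σ² = (886/3)/6 = 443/9

σ = √(443/9) ≈ 7.0159


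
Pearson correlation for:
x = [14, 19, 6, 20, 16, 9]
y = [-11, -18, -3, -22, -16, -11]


n=6, Σx=84, Σy=-81, Σxy=-1309, Σx²=1330, Σy²=1315
r = (6×(-1309) - 84×(-81))/√((6×1330 - 84²)(6×1315 - (-81)²))
= -1050/√(924×1329) = -1050/√1227996 ≈ -1050/1108.1498 ≈ -0.9475

r ≈ -0.9475
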